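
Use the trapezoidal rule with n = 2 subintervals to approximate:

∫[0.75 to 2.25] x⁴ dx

f(x) = x⁴
a = 0.75, b = 2.25, n = 2
h = (b - a)/n = 0.750000

Trapezoidal rule: (h/2)[f(x₀) + 2f(x₁) + 2f(x₂) + ... + f(xₙ)]

x_0 = 0.7500, f(x_0) = 0.316406, coefficient = 1
x_1 = 1.5000, f(x_1) = 5.062500, coefficient = 2
x_2 = 2.2500, f(x_2) = 25.628906, coefficient = 1

I ≈ (0.750000/2) × 36.070312 = 13.526367
Exact value: 11.485547
Error: 2.040820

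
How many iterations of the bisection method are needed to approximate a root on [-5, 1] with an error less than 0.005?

We need (b-a)/2^n ≤ 0.005
(1 - (-5))/2^n ≤ 0.005
6/2^n ≤ 0.005
2^n ≥ 1200
n ≥ log₂(1200) = 10.23
n ≥ 11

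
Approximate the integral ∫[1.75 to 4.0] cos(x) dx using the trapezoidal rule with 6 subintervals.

f(x) = cos(x)
a = 1.75, b = 4.0, n = 6
h = (b - a)/n = 0.375000

Trapezoidal rule: (h/2)[f(x₀) + 2f(x₁) + 2f(x₂) + ... + f(xₙ)]

x_0 = 1.7500, f(x_0) = -0.178246, coefficient = 1
x_1 = 2.1250, f(x_1) = -0.526266, coefficient = 2
x_2 = 2.5000, f(x_2) = -0.801144, coefficient = 2
x_3 = 2.8750, f(x_3) = -0.964674, coefficient = 2
x_4 = 3.2500, f(x_4) = -0.994130, coefficient = 2
x_5 = 3.6250, f(x_5) = -0.885416, coefficient = 2
x_6 = 4.0000, f(x_6) = -0.653644, coefficient = 1

I ≈ (0.375000/2) × -9.175150 = -1.720341
Exact value: -1.740788
Error: 0.020448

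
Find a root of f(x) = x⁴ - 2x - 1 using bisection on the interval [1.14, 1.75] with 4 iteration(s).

f(x) = x⁴ - 2x - 1
Initial interval: [1.14, 1.75]

Iteration 1:
  c_1 = (1.140000 + 1.750000)/2 = 1.445000
  f(c_1) = f(1.445000) = 0.469848
  f(a) × f(c) < 0, new interval: [1.140000, 1.445000]
Iteration 2:
  c_2 = (1.140000 + 1.445000)/2 = 1.292500
  f(c_2) = f(1.292500) = -0.794242
  f(a) × f(c) ≥ 0, new interval: [1.292500, 1.445000]
Iteration 3:
  c_3 = (1.292500 + 1.445000)/2 = 1.368750
  f(c_3) = f(1.368750) = -0.227586
  f(a) × f(c) ≥ 0, new interval: [1.368750, 1.445000]
Iteration 4:
  c_4 = (1.368750 + 1.445000)/2 = 1.406875
  f(c_4) = f(1.406875) = 0.103868
  f(a) × f(c) < 0, new interval: [1.368750, 1.406875]

After 4 iteration(s), the approximation is c_4 = 1.406875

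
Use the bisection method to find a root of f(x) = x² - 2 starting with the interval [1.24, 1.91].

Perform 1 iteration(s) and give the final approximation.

f(x) = x² - 2
Initial interval: [1.24, 1.91]

Iteration 1:
  c_1 = (1.240000 + 1.910000)/2 = 1.575000
  f(c_1) = f(1.575000) = 0.480625
  f(a) × f(c) < 0, new interval: [1.240000, 1.575000]

After 1 iteration(s), the approximation is c_1 = 1.575000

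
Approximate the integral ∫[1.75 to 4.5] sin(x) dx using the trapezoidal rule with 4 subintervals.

f(x) = sin(x)
a = 1.75, b = 4.5, n = 4
h = (b - a)/n = 0.687500

Trapezoidal rule: (h/2)[f(x₀) + 2f(x₁) + 2f(x₂) + ... + f(xₙ)]

x_0 = 1.7500, f(x_0) = 0.983986, coefficient = 1
x_1 = 2.4375, f(x_1) = 0.647343, coefficient = 2
x_2 = 3.1250, f(x_2) = 0.016592, coefficient = 2
x_3 = 3.8125, f(x_3) = -0.621697, coefficient = 2
x_4 = 4.5000, f(x_4) = -0.977530, coefficient = 1

I ≈ (0.687500/2) × 0.090931 = 0.031257
Exact value: 0.032550
Error: 0.001292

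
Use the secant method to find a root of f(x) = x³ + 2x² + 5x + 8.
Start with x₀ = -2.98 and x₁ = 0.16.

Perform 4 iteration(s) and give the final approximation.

f(x) = x³ + 2x² + 5x + 8
x₀ = -2.98, x₁ = 0.16

Secant formula: x_{n+1} = x_n - f(x_n)(x_n - x_{n-1})/(f(x_n) - f(x_{n-1}))

Iteration 1:
  f(-2.980000) = -15.602792
  f(0.160000) = 8.855296
  x_2 = 0.160000 - 8.855296×(0.160000 - (-2.980000))/(8.855296 - (-15.602792))
       = -0.976868
Iteration 2:
  f(0.160000) = 8.855296
  f(-0.976868) = 4.092003
  x_3 = -0.976868 - 4.092003×(-0.976868 - 0.160000)/(4.092003 - 8.855296)
       = -1.953518
Iteration 3:
  f(-0.976868) = 4.092003
  f(-1.953518) = -1.590208
  x_4 = -1.953518 - (-1.590208)×(-1.953518 - (-0.976868))/(-1.590208 - 4.092003)
       = -1.680196
Iteration 4:
  f(-1.953518) = -1.590208
  f(-1.680196) = 0.501846
  x_5 = -1.680196 - 0.501846×(-1.680196 - (-1.953518))/(0.501846 - (-1.590208))
       = -1.745761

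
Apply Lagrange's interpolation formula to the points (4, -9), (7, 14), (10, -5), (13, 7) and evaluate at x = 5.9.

Lagrange interpolation formula:
P(x) = Σ yᵢ × Lᵢ(x)
where Lᵢ(x) = Π_{j≠i} (x - xⱼ)/(xᵢ - xⱼ)

L_0(5.9) = (5.9 - 7)/(4 - 7) × (5.9 - 10)/(4 - 10) × (5.9 - 13)/(4 - 13) = 0.197660
L_1(5.9) = (5.9 - 4)/(7 - 4) × (5.9 - 10)/(7 - 10) × (5.9 - 13)/(7 - 13) = 1.024241
L_2(5.9) = (5.9 - 4)/(10 - 4) × (5.9 - 7)/(10 - 7) × (5.9 - 13)/(10 - 13) = -0.274796
L_3(5.9) = (5.9 - 4)/(13 - 4) × (5.9 - 7)/(13 - 7) × (5.9 - 10)/(13 - 10) = 0.052895

P(5.9) = (-9)×L_0(5.9) + 14×L_1(5.9) + (-5)×L_2(5.9) + 7×L_3(5.9)
P(5.9) = 14.304673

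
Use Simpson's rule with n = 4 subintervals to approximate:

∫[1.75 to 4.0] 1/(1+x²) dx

f(x) = 1/(1+x²)
a = 1.75, b = 4.0, n = 4
h = (b - a)/n = 0.562500

Simpson's rule: (h/3)[f(x₀) + 4f(x₁) + 2f(x₂) + ... + f(xₙ)]

x_0 = 1.7500, f(x_0) = 0.246154, coefficient = 1
x_1 = 2.3125, f(x_1) = 0.157538, coefficient = 4
x_2 = 2.8750, f(x_2) = 0.107926, coefficient = 2
x_3 = 3.4375, f(x_3) = 0.078025, coefficient = 4
x_4 = 4.0000, f(x_4) = 0.058824, coefficient = 1

I ≈ (0.562500/3) × 1.463083 = 0.274328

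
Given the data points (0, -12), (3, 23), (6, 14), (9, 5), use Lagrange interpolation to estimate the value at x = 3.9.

Lagrange interpolation formula:
P(x) = Σ yᵢ × Lᵢ(x)
where Lᵢ(x) = Π_{j≠i} (x - xⱼ)/(xᵢ - xⱼ)

L_0(3.9) = (3.9 - 3)/(0 - 3) × (3.9 - 6)/(0 - 6) × (3.9 - 9)/(0 - 9) = -0.059500
L_1(3.9) = (3.9 - 0)/(3 - 0) × (3.9 - 6)/(3 - 6) × (3.9 - 9)/(3 - 9) = 0.773500
L_2(3.9) = (3.9 - 0)/(6 - 0) × (3.9 - 3)/(6 - 3) × (3.9 - 9)/(6 - 9) = 0.331500
L_3(3.9) = (3.9 - 0)/(9 - 0) × (3.9 - 3)/(9 - 3) × (3.9 - 6)/(9 - 6) = -0.045500

P(3.9) = (-12)×L_0(3.9) + 23×L_1(3.9) + 14×L_2(3.9) + 5×L_3(3.9)
P(3.9) = 22.918000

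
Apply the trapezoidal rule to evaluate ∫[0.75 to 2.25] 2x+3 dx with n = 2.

f(x) = 2x+3
a = 0.75, b = 2.25, n = 2
h = (b - a)/n = 0.750000

Trapezoidal rule: (h/2)[f(x₀) + 2f(x₁) + 2f(x₂) + ... + f(xₙ)]

x_0 = 0.7500, f(x_0) = 4.500000, coefficient = 1
x_1 = 1.5000, f(x_1) = 6.000000, coefficient = 2
x_2 = 2.2500, f(x_2) = 7.500000, coefficient = 1

I ≈ (0.750000/2) × 24.000000 = 9.000000
Exact value: 9.000000
Error: 0.000000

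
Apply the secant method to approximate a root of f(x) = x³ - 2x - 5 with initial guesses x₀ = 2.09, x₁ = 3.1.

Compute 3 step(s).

f(x) = x³ - 2x - 5
x₀ = 2.09, x₁ = 3.1

Secant formula: x_{n+1} = x_n - f(x_n)(x_n - x_{n-1})/(f(x_n) - f(x_{n-1}))

Iteration 1:
  f(2.090000) = -0.050671
  f(3.100000) = 18.591000
  x_2 = 3.100000 - 18.591000×(3.100000 - 2.090000)/(18.591000 - (-0.050671))
       = 2.092745
Iteration 2:
  f(3.100000) = 18.591000
  f(2.092745) = -0.020139
  x_3 = 2.092745 - (-0.020139)×(2.092745 - 3.100000)/(-0.020139 - 18.591000)
       = 2.093835
Iteration 3:
  f(2.092745) = -0.020139
  f(2.093835) = -0.007991
  x_4 = 2.093835 - (-0.007991)×(2.093835 - 2.092745)/(-0.007991 - (-0.020139))
       = 2.094552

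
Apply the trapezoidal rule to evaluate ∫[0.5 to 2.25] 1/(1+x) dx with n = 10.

f(x) = 1/(1+x)
a = 0.5, b = 2.25, n = 10
h = (b - a)/n = 0.175000

Trapezoidal rule: (h/2)[f(x₀) + 2f(x₁) + 2f(x₂) + ... + f(xₙ)]

x_0 = 0.5000, f(x_0) = 0.666667, coefficient = 1
x_1 = 0.6750, f(x_1) = 0.597015, coefficient = 2
x_2 = 0.8500, f(x_2) = 0.540541, coefficient = 2
x_3 = 1.0250, f(x_3) = 0.493827, coefficient = 2
x_4 = 1.2000, f(x_4) = 0.454545, coefficient = 2
x_5 = 1.3750, f(x_5) = 0.421053, coefficient = 2
x_6 = 1.5500, f(x_6) = 0.392157, coefficient = 2
x_7 = 1.7250, f(x_7) = 0.366972, coefficient = 2
x_8 = 1.9000, f(x_8) = 0.344828, coefficient = 2
x_9 = 2.0750, f(x_9) = 0.325203, coefficient = 2
x_10 = 2.2500, f(x_10) = 0.307692, coefficient = 1

I ≈ (0.175000/2) × 8.846641 = 0.774081
Exact value: 0.773190
Error: 0.000891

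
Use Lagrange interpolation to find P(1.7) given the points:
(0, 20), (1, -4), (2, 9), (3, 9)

Lagrange interpolation formula:
P(x) = Σ yᵢ × Lᵢ(x)
where Lᵢ(x) = Π_{j≠i} (x - xⱼ)/(xᵢ - xⱼ)

L_0(1.7) = (1.7 - 1)/(0 - 1) × (1.7 - 2)/(0 - 2) × (1.7 - 3)/(0 - 3) = -0.045500
L_1(1.7) = (1.7 - 0)/(1 - 0) × (1.7 - 2)/(1 - 2) × (1.7 - 3)/(1 - 3) = 0.331500
L_2(1.7) = (1.7 - 0)/(2 - 0) × (1.7 - 1)/(2 - 1) × (1.7 - 3)/(2 - 3) = 0.773500
L_3(1.7) = (1.7 - 0)/(3 - 0) × (1.7 - 1)/(3 - 1) × (1.7 - 2)/(3 - 2) = -0.059500

P(1.7) = 20×L_0(1.7) + (-4)×L_1(1.7) + 9×L_2(1.7) + 9×L_3(1.7)
P(1.7) = 4.190000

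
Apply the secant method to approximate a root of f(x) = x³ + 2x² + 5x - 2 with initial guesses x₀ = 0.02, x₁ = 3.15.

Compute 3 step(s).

f(x) = x³ + 2x² + 5x - 2
x₀ = 0.02, x₁ = 3.15

Secant formula: x_{n+1} = x_n - f(x_n)(x_n - x_{n-1})/(f(x_n) - f(x_{n-1}))

Iteration 1:
  f(0.020000) = -1.899192
  f(3.150000) = 64.850875
  x_2 = 3.150000 - 64.850875×(3.150000 - 0.020000)/(64.850875 - (-1.899192))
       = 0.109056
Iteration 2:
  f(3.150000) = 64.850875
  f(0.109056) = -1.429638
  x_3 = 0.109056 - (-1.429638)×(0.109056 - 3.150000)/(-1.429638 - 64.850875)
       = 0.174647
Iteration 3:
  f(0.109056) = -1.429638
  f(0.174647) = -1.060433
  x_4 = 0.174647 - (-1.060433)×(0.174647 - 0.109056)/(-1.060433 - (-1.429638))
       = 0.363040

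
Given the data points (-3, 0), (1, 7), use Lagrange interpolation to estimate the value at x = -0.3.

Lagrange interpolation formula:
P(x) = Σ yᵢ × Lᵢ(x)
where Lᵢ(x) = Π_{j≠i} (x - xⱼ)/(xᵢ - xⱼ)

L_0(-0.3) = (-0.3 - 1)/(-3 - 1) = 0.325000
L_1(-0.3) = (-0.3 - (-3))/(1 - (-3)) = 0.675000

P(-0.3) = 0×L_0(-0.3) + 7×L_1(-0.3)
P(-0.3) = 4.725000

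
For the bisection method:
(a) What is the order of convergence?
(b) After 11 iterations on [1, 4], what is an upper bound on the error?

(a) Bisection has linear (order 1) convergence; the error is halved each step.

(b) Error bound = (b-a)/2^n = (4 - 1)/2^{11}
    = 3/2^{11}

(a) 1 (linear); (b) error ≤ 1.46e-03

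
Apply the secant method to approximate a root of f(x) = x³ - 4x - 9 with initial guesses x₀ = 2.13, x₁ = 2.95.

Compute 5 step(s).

f(x) = x³ - 4x - 9
x₀ = 2.13, x₁ = 2.95

Secant formula: x_{n+1} = x_n - f(x_n)(x_n - x_{n-1})/(f(x_n) - f(x_{n-1}))

Iteration 1:
  f(2.130000) = -7.856403
  f(2.950000) = 4.872375
  x_2 = 2.950000 - 4.872375×(2.950000 - 2.130000)/(4.872375 - (-7.856403))
       = 2.636117
Iteration 2:
  f(2.950000) = 4.872375
  f(2.636117) = -1.225794
  x_3 = 2.636117 - (-1.225794)×(2.636117 - 2.950000)/(-1.225794 - 4.872375)
       = 2.699211
Iteration 3:
  f(2.636117) = -1.225794
  f(2.699211) = -0.131101
  x_4 = 2.699211 - (-0.131101)×(2.699211 - 2.636117)/(-0.131101 - (-1.225794))
       = 2.706767
Iteration 4:
  f(2.699211) = -0.131101
  f(2.706767) = 0.004293
  x_5 = 2.706767 - 0.004293×(2.706767 - 2.699211)/(0.004293 - (-0.131101))
       = 2.706527
Iteration 5:
  f(2.706767) = 0.004293
  f(2.706527) = -0.000014
  x_6 = 2.706527 - (-0.000014)×(2.706527 - 2.706767)/(-0.000014 - 0.004293)
       = 2.706528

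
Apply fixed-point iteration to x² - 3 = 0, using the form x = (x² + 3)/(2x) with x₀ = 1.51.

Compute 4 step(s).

Equation: x² - 3 = 0
Fixed-point form: x = (x² + 3)/(2x)
x₀ = 1.51

x_1 = g(1.510000) = 1.748377
x_2 = g(1.748377) = 1.732127
x_3 = g(1.732127) = 1.732051
x_4 = g(1.732051) = 1.732051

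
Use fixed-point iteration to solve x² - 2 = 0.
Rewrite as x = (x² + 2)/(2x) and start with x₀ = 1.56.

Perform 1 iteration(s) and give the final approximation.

Equation: x² - 2 = 0
Fixed-point form: x = (x² + 2)/(2x)
x₀ = 1.56

x_1 = g(1.560000) = 1.421026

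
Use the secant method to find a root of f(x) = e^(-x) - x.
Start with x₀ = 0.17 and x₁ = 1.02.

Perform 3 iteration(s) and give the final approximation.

f(x) = e^(-x) - x
x₀ = 0.17, x₁ = 1.02

Secant formula: x_{n+1} = x_n - f(x_n)(x_n - x_{n-1})/(f(x_n) - f(x_{n-1}))

Iteration 1:
  f(0.170000) = 0.673665
  f(1.020000) = -0.659405
  x_2 = 1.020000 - (-0.659405)×(1.020000 - 0.170000)/(-0.659405 - 0.673665)
       = 0.599546
Iteration 2:
  f(1.020000) = -0.659405
  f(0.599546) = -0.050485
  x_3 = 0.599546 - (-0.050485)×(0.599546 - 1.020000)/(-0.050485 - (-0.659405))
       = 0.564686
Iteration 3:
  f(0.599546) = -0.050485
  f(0.564686) = 0.003852
  x_4 = 0.564686 - 0.003852×(0.564686 - 0.599546)/(0.003852 - (-0.050485))
       = 0.567158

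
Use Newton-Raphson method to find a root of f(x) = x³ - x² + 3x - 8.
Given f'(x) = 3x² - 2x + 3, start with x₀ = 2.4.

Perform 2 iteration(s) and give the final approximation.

f(x) = x³ - x² + 3x - 8
f'(x) = 3x² - 2x + 3
x₀ = 2.4

Newton-Raphson formula: x_{n+1} = x_n - f(x_n)/f'(x_n)

Iteration 1:
  f(2.400000) = 7.264000
  f'(2.400000) = 15.480000
  x_1 = 2.400000 - 7.264000/15.480000 = 1.930749
Iteration 2:
  f(1.930749) = 1.261889
  f'(1.930749) = 10.321880
  x_2 = 1.930749 - 1.261889/10.321880 = 1.808496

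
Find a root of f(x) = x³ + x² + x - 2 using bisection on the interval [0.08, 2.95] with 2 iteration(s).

f(x) = x³ + x² + x - 2
Initial interval: [0.08, 2.95]

Iteration 1:
  c_1 = (0.080000 + 2.950000)/2 = 1.515000
  f(c_1) = f(1.515000) = 5.287491
  f(a) × f(c) < 0, new interval: [0.080000, 1.515000]
Iteration 2:
  c_2 = (0.080000 + 1.515000)/2 = 0.797500
  f(c_2) = f(0.797500) = -0.059279
  f(a) × f(c) ≥ 0, new interval: [0.797500, 1.515000]

After 2 iteration(s), the approximation is c_2 = 0.797500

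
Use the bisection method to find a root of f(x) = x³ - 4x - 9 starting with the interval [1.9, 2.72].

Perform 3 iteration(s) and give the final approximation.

f(x) = x³ - 4x - 9
Initial interval: [1.9, 2.72]

Iteration 1:
  c_1 = (1.900000 + 2.720000)/2 = 2.310000
  f(c_1) = f(2.310000) = -5.913609
  f(a) × f(c) ≥ 0, new interval: [2.310000, 2.720000]
Iteration 2:
  c_2 = (2.310000 + 2.720000)/2 = 2.515000
  f(c_2) = f(2.515000) = -3.152059
  f(a) × f(c) ≥ 0, new interval: [2.515000, 2.720000]
Iteration 3:
  c_3 = (2.515000 + 2.720000)/2 = 2.617500
  f(c_3) = f(2.617500) = -1.536706
  f(a) × f(c) ≥ 0, new interval: [2.617500, 2.720000]

After 3 iteration(s), the approximation is c_3 = 2.617500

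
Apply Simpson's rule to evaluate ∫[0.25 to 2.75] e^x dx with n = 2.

f(x) = e^x
a = 0.25, b = 2.75, n = 2
h = (b - a)/n = 1.250000

Simpson's rule: (h/3)[f(x₀) + 4f(x₁) + 2f(x₂) + ... + f(xₙ)]

x_0 = 0.2500, f(x_0) = 1.284025, coefficient = 1
x_1 = 1.5000, f(x_1) = 4.481689, coefficient = 4
x_2 = 2.7500, f(x_2) = 15.642632, coefficient = 1

I ≈ (1.250000/3) × 34.853414 = 14.522256
Exact value: 14.358606
Error: 0.163649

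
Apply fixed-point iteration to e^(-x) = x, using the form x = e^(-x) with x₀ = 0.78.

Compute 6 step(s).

Equation: e^(-x) = x
Fixed-point form: x = e^(-x)
x₀ = 0.78

x_1 = g(0.780000) = 0.458406
x_2 = g(0.458406) = 0.632291
x_3 = g(0.632291) = 0.531373
x_4 = g(0.531373) = 0.587797
x_5 = g(0.587797) = 0.555550
x_6 = g(0.555550) = 0.573757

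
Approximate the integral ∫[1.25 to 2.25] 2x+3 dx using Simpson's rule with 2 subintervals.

f(x) = 2x+3
a = 1.25, b = 2.25, n = 2
h = (b - a)/n = 0.500000

Simpson's rule: (h/3)[f(x₀) + 4f(x₁) + 2f(x₂) + ... + f(xₙ)]

x_0 = 1.2500, f(x_0) = 5.500000, coefficient = 1
x_1 = 1.7500, f(x_1) = 6.500000, coefficient = 4
x_2 = 2.2500, f(x_2) = 7.500000, coefficient = 1

I ≈ (0.500000/3) × 39.000000 = 6.500000
Exact value: 6.500000
Error: 0.000000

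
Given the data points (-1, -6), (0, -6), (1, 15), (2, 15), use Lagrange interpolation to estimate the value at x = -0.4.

Lagrange interpolation formula:
P(x) = Σ yᵢ × Lᵢ(x)
where Lᵢ(x) = Π_{j≠i} (x - xⱼ)/(xᵢ - xⱼ)

L_0(-0.4) = (-0.4 - 0)/(-1 - 0) × (-0.4 - 1)/(-1 - 1) × (-0.4 - 2)/(-1 - 2) = 0.224000
L_1(-0.4) = (-0.4 - (-1))/(0 - (-1)) × (-0.4 - 1)/(0 - 1) × (-0.4 - 2)/(0 - 2) = 1.008000
L_2(-0.4) = (-0.4 - (-1))/(1 - (-1)) × (-0.4 - 0)/(1 - 0) × (-0.4 - 2)/(1 - 2) = -0.288000
L_3(-0.4) = (-0.4 - (-1))/(2 - (-1)) × (-0.4 - 0)/(2 - 0) × (-0.4 - 1)/(2 - 1) = 0.056000

P(-0.4) = (-6)×L_0(-0.4) + (-6)×L_1(-0.4) + 15×L_2(-0.4) + 15×L_3(-0.4)
P(-0.4) = -10.872000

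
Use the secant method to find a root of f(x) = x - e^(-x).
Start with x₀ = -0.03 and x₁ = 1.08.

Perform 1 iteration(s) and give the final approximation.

f(x) = x - e^(-x)
x₀ = -0.03, x₁ = 1.08

Secant formula: x_{n+1} = x_n - f(x_n)(x_n - x_{n-1})/(f(x_n) - f(x_{n-1}))

Iteration 1:
  f(-0.030000) = -1.060455
  f(1.080000) = 0.740404
  x_2 = 1.080000 - 0.740404×(1.080000 - (-0.030000))/(0.740404 - (-1.060455))
       = 0.623635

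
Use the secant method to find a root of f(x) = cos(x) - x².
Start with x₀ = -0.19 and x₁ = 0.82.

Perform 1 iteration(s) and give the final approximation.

f(x) = cos(x) - x²
x₀ = -0.19, x₁ = 0.82

Secant formula: x_{n+1} = x_n - f(x_n)(x_n - x_{n-1})/(f(x_n) - f(x_{n-1}))

Iteration 1:
  f(-0.190000) = 0.945904
  f(0.820000) = 0.009821
  x_2 = 0.820000 - 0.009821×(0.820000 - (-0.190000))/(0.009821 - 0.945904)
       = 0.830597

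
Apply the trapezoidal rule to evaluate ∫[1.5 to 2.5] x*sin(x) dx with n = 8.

f(x) = x*sin(x)
a = 1.5, b = 2.5, n = 8
h = (b - a)/n = 0.125000

Trapezoidal rule: (h/2)[f(x₀) + 2f(x₁) + 2f(x₂) + ... + f(xₙ)]

x_0 = 1.5000, f(x_0) = 1.496242, coefficient = 1
x_1 = 1.6250, f(x_1) = 1.622613, coefficient = 2
x_2 = 1.7500, f(x_2) = 1.721975, coefficient = 2
x_3 = 1.8750, f(x_3) = 1.788911, coefficient = 2
x_4 = 2.0000, f(x_4) = 1.818595, coefficient = 2
x_5 = 2.1250, f(x_5) = 1.806930, coefficient = 2
x_6 = 2.2500, f(x_6) = 1.750665, coefficient = 2
x_7 = 2.3750, f(x_7) = 1.647502, coefficient = 2
x_8 = 2.5000, f(x_8) = 1.496180, coefficient = 1

I ≈ (0.125000/2) × 27.306804 = 1.706675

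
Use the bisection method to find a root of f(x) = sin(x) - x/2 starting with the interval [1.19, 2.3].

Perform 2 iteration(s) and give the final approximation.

f(x) = sin(x) - x/2
Initial interval: [1.19, 2.3]

Iteration 1:
  c_1 = (1.190000 + 2.300000)/2 = 1.745000
  f(c_1) = f(1.745000) = 0.112365
  f(a) × f(c) ≥ 0, new interval: [1.745000, 2.300000]
Iteration 2:
  c_2 = (1.745000 + 2.300000)/2 = 2.022500
  f(c_2) = f(2.022500) = -0.111545
  f(a) × f(c) < 0, new interval: [1.745000, 2.022500]

After 2 iteration(s), the approximation is c_2 = 2.022500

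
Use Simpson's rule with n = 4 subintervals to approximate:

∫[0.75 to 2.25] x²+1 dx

f(x) = x²+1
a = 0.75, b = 2.25, n = 4
h = (b - a)/n = 0.375000

Simpson's rule: (h/3)[f(x₀) + 4f(x₁) + 2f(x₂) + ... + f(xₙ)]

x_0 = 0.7500, f(x_0) = 1.562500, coefficient = 1
x_1 = 1.1250, f(x_1) = 2.265625, coefficient = 4
x_2 = 1.5000, f(x_2) = 3.250000, coefficient = 2
x_3 = 1.8750, f(x_3) = 4.515625, coefficient = 4
x_4 = 2.2500, f(x_4) = 6.062500, coefficient = 1

I ≈ (0.375000/3) × 41.250000 = 5.156250
Exact value: 5.156250
Error: 0.000000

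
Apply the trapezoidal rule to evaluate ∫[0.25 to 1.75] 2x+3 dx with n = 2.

f(x) = 2x+3
a = 0.25, b = 1.75, n = 2
h = (b - a)/n = 0.750000

Trapezoidal rule: (h/2)[f(x₀) + 2f(x₁) + 2f(x₂) + ... + f(xₙ)]

x_0 = 0.2500, f(x_0) = 3.500000, coefficient = 1
x_1 = 1.0000, f(x_1) = 5.000000, coefficient = 2
x_2 = 1.7500, f(x_2) = 6.500000, coefficient = 1

I ≈ (0.750000/2) × 20.000000 = 7.500000
Exact value: 7.500000
Error: 0.000000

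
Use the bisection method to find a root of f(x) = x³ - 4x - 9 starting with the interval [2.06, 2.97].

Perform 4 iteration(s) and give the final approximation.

f(x) = x³ - 4x - 9
Initial interval: [2.06, 2.97]

Iteration 1:
  c_1 = (2.060000 + 2.970000)/2 = 2.515000
  f(c_1) = f(2.515000) = -3.152059
  f(a) × f(c) ≥ 0, new interval: [2.515000, 2.970000]
Iteration 2:
  c_2 = (2.515000 + 2.970000)/2 = 2.742500
  f(c_2) = f(2.742500) = 0.657182
  f(a) × f(c) < 0, new interval: [2.515000, 2.742500]
Iteration 3:
  c_3 = (2.515000 + 2.742500)/2 = 2.628750
  f(c_3) = f(2.628750) = -1.349479
  f(a) × f(c) ≥ 0, new interval: [2.628750, 2.742500]
Iteration 4:
  c_4 = (2.628750 + 2.742500)/2 = 2.685625
  f(c_4) = f(2.685625) = -0.372210
  f(a) × f(c) ≥ 0, new interval: [2.685625, 2.742500]

After 4 iteration(s), the approximation is c_4 = 2.685625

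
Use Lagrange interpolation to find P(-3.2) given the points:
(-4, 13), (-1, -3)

Lagrange interpolation formula:
P(x) = Σ yᵢ × Lᵢ(x)
where Lᵢ(x) = Π_{j≠i} (x - xⱼ)/(xᵢ - xⱼ)

L_0(-3.2) = (-3.2 - (-1))/(-4 - (-1)) = 0.733333
L_1(-3.2) = (-3.2 - (-4))/(-1 - (-4)) = 0.266667

P(-3.2) = 13×L_0(-3.2) + (-3)×L_1(-3.2)
P(-3.2) = 8.733333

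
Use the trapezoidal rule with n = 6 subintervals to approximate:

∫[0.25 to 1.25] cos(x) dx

f(x) = cos(x)
a = 0.25, b = 1.25, n = 6
h = (b - a)/n = 0.166667

Trapezoidal rule: (h/2)[f(x₀) + 2f(x₁) + 2f(x₂) + ... + f(xₙ)]

x_0 = 0.2500, f(x_0) = 0.968912, coefficient = 1
x_1 = 0.4167, f(x_1) = 0.914443, coefficient = 2
x_2 = 0.5833, f(x_2) = 0.834631, coefficient = 2
x_3 = 0.7500, f(x_3) = 0.731689, coefficient = 2
x_4 = 0.9167, f(x_4) = 0.608469, coefficient = 2
x_5 = 1.0833, f(x_5) = 0.468386, coefficient = 2
x_6 = 1.2500, f(x_6) = 0.315322, coefficient = 1

I ≈ (0.166667/2) × 8.399471 = 0.699956
Exact value: 0.701581
Error: 0.001625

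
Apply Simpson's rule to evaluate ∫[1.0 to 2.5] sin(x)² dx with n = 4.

f(x) = sin(x)²
a = 1.0, b = 2.5, n = 4
h = (b - a)/n = 0.375000

Simpson's rule: (h/3)[f(x₀) + 4f(x₁) + 2f(x₂) + ... + f(xₙ)]

x_0 = 1.0000, f(x_0) = 0.708073, coefficient = 1
x_1 = 1.3750, f(x_1) = 0.962151, coefficient = 4
x_2 = 1.7500, f(x_2) = 0.968228, coefficient = 2
x_3 = 2.1250, f(x_3) = 0.723044, coefficient = 4
x_4 = 2.5000, f(x_4) = 0.358169, coefficient = 1

I ≈ (0.375000/3) × 9.743479 = 1.217935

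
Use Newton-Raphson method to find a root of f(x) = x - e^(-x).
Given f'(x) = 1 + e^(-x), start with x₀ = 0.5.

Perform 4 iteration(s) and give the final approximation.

f(x) = x - e^(-x)
f'(x) = 1 + e^(-x)
x₀ = 0.5

Newton-Raphson formula: x_{n+1} = x_n - f(x_n)/f'(x_n)

Iteration 1:
  f(0.500000) = -0.106531
  f'(0.500000) = 1.606531
  x_1 = 0.500000 - (-0.106531)/1.606531 = 0.566311
Iteration 2:
  f(0.566311) = -0.001305
  f'(0.566311) = 1.567616
  x_2 = 0.566311 - (-0.001305)/1.567616 = 0.567143
Iteration 3:
  f(0.567143) = 0.000000
  f'(0.567143) = 1.567143
  x_3 = 0.567143 - 0.000000/1.567143 = 0.567143
Iteration 4:
  f(0.567143) = 0.000000
  f'(0.567143) = 1.567143
  x_4 = 0.567143 - 0.000000/1.567143 = 0.567143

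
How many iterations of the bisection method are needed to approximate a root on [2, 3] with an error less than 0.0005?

We need (b-a)/2^n ≤ 0.0005
(3 - 2)/2^n ≤ 0.0005
1/2^n ≤ 0.0005
2^n ≥ 2000
n ≥ log₂(2000) = 10.97
n ≥ 11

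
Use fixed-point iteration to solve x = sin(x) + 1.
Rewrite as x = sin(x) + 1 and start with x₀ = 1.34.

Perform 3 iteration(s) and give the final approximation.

Equation: x = sin(x) + 1
Fixed-point form: x = sin(x) + 1
x₀ = 1.34

x_1 = g(1.340000) = 1.973485
x_2 = g(1.973485) = 1.920011
x_3 = g(1.920011) = 1.939642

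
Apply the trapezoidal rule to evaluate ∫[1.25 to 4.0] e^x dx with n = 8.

f(x) = e^x
a = 1.25, b = 4.0, n = 8
h = (b - a)/n = 0.343750

Trapezoidal rule: (h/2)[f(x₀) + 2f(x₁) + 2f(x₂) + ... + f(xₙ)]

x_0 = 1.2500, f(x_0) = 3.490343, coefficient = 1
x_1 = 1.5938, f(x_1) = 4.922173, coefficient = 2
x_2 = 1.9375, f(x_2) = 6.941376, coefficient = 2
x_3 = 2.2812, f(x_3) = 9.788909, coefficient = 2
x_4 = 2.6250, f(x_4) = 13.804574, coefficient = 2
x_5 = 2.9688, f(x_5) = 19.467570, coefficient = 2
x_6 = 3.3125, f(x_6) = 27.453674, coefficient = 2
x_7 = 3.6562, f(x_7) = 38.715886, coefficient = 2
x_8 = 4.0000, f(x_8) = 54.598150, coefficient = 1

I ≈ (0.343750/2) × 300.276815 = 51.610078
Exact value: 51.107807
Error: 0.502271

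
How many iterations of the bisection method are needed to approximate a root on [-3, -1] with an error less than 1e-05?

We need (b-a)/2^n ≤ 1e-05
(-1 - (-3))/2^n ≤ 1e-05
2/2^n ≤ 1e-05
2^n ≥ 200000
n ≥ log₂(200000) = 17.61
n ≥ 18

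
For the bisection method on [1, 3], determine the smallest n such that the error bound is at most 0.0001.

We need (b-a)/2^n ≤ 0.0001
(3 - 1)/2^n ≤ 0.0001
2/2^n ≤ 0.0001
2^n ≥ 20000
n ≥ log₂(20000) = 14.29
n ≥ 15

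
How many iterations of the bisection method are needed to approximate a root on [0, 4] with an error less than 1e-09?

We need (b-a)/2^n ≤ 1e-09
(4 - 0)/2^n ≤ 1e-09
4/2^n ≤ 1e-09
2^n ≥ 4000000000
n ≥ log₂(4000000000) = 31.90
n ≥ 32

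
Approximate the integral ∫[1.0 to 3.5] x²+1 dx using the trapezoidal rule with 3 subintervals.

f(x) = x²+1
a = 1.0, b = 3.5, n = 3
h = (b - a)/n = 0.833333

Trapezoidal rule: (h/2)[f(x₀) + 2f(x₁) + 2f(x₂) + ... + f(xₙ)]

x_0 = 1.0000, f(x_0) = 2.000000, coefficient = 1
x_1 = 1.8333, f(x_1) = 4.361111, coefficient = 2
x_2 = 2.6667, f(x_2) = 8.111111, coefficient = 2
x_3 = 3.5000, f(x_3) = 13.250000, coefficient = 1

I ≈ (0.833333/2) × 40.194444 = 16.747685
Exact value: 16.458333
Error: 0.289352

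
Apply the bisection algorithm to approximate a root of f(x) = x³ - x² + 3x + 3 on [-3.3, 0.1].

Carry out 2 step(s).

f(x) = x³ - x² + 3x + 3
Initial interval: [-3.3, 0.1]

Iteration 1:
  c_1 = (-3.300000 + 0.100000)/2 = -1.600000
  f(c_1) = f(-1.600000) = -8.456000
  f(a) × f(c) ≥ 0, new interval: [-1.600000, 0.100000]
Iteration 2:
  c_2 = (-1.600000 + 0.100000)/2 = -0.750000
  f(c_2) = f(-0.750000) = -0.234375
  f(a) × f(c) ≥ 0, new interval: [-0.750000, 0.100000]

After 2 iteration(s), the approximation is c_2 = -0.750000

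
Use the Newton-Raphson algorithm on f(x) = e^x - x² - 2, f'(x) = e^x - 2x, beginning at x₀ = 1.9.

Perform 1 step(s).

f(x) = e^x - x² - 2
f'(x) = e^x - 2x
x₀ = 1.9

Newton-Raphson formula: x_{n+1} = x_n - f(x_n)/f'(x_n)

Iteration 1:
  f(1.900000) = 1.075894
  f'(1.900000) = 2.885894
  x_1 = 1.900000 - 1.075894/2.885894 = 1.527189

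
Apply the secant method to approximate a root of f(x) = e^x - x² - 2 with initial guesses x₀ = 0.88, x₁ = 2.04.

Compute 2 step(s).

f(x) = e^x - x² - 2
x₀ = 0.88, x₁ = 2.04

Secant formula: x_{n+1} = x_n - f(x_n)(x_n - x_{n-1})/(f(x_n) - f(x_{n-1}))

Iteration 1:
  f(0.880000) = -0.363500
  f(2.040000) = 1.529009
  x_2 = 2.040000 - 1.529009×(2.040000 - 0.880000)/(1.529009 - (-0.363500))
       = 1.102805
Iteration 2:
  f(2.040000) = 1.529009
  f(1.102805) = -0.203574
  x_3 = 1.102805 - (-0.203574)×(1.102805 - 2.040000)/(-0.203574 - 1.529009)
       = 1.212923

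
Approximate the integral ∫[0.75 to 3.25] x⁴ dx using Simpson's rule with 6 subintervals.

f(x) = x⁴
a = 0.75, b = 3.25, n = 6
h = (b - a)/n = 0.416667

Simpson's rule: (h/3)[f(x₀) + 4f(x₁) + 2f(x₂) + ... + f(xₙ)]

x_0 = 0.7500, f(x_0) = 0.316406, coefficient = 1
x_1 = 1.1667, f(x_1) = 1.852623, coefficient = 4
x_2 = 1.5833, f(x_2) = 6.284770, coefficient = 2
x_3 = 2.0000, f(x_3) = 16.000000, coefficient = 4
x_4 = 2.4167, f(x_4) = 34.108845, coefficient = 2
x_5 = 2.8333, f(x_5) = 64.445216, coefficient = 4
x_6 = 3.2500, f(x_6) = 111.566406, coefficient = 1

I ≈ (0.416667/3) × 521.861400 = 72.480750
Exact value: 72.470703
Error: 0.010047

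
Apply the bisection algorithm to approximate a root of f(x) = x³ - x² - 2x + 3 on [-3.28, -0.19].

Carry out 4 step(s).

f(x) = x³ - x² - 2x + 3
Initial interval: [-3.28, -0.19]

Iteration 1:
  c_1 = (-3.280000 + (-0.190000))/2 = -1.735000
  f(c_1) = f(-1.735000) = -1.762965
  f(a) × f(c) ≥ 0, new interval: [-1.735000, -0.190000]
Iteration 2:
  c_2 = (-1.735000 + (-0.190000))/2 = -0.962500
  f(c_2) = f(-0.962500) = 3.106928
  f(a) × f(c) < 0, new interval: [-1.735000, -0.962500]
Iteration 3:
  c_3 = (-1.735000 + (-0.962500))/2 = -1.348750
  f(c_3) = f(-1.348750) = 1.424826
  f(a) × f(c) < 0, new interval: [-1.735000, -1.348750]
Iteration 4:
  c_4 = (-1.735000 + (-1.348750))/2 = -1.541875
  f(c_4) = f(-1.541875) = 0.040751
  f(a) × f(c) < 0, new interval: [-1.735000, -1.541875]

After 4 iteration(s), the approximation is c_4 = -1.541875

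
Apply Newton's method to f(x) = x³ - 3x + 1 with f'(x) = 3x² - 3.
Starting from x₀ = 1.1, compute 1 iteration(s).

f(x) = x³ - 3x + 1
f'(x) = 3x² - 3
x₀ = 1.1

Newton-Raphson formula: x_{n+1} = x_n - f(x_n)/f'(x_n)

Iteration 1:
  f(1.100000) = -0.969000
  f'(1.100000) = 0.630000
  x_1 = 1.100000 - (-0.969000)/0.630000 = 2.638095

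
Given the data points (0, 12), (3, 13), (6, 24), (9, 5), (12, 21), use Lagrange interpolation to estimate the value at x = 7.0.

Lagrange interpolation formula:
P(x) = Σ yᵢ × Lᵢ(x)
where Lᵢ(x) = Π_{j≠i} (x - xⱼ)/(xᵢ - xⱼ)

L_0(7.0) = (7.0 - 3)/(0 - 3) × (7.0 - 6)/(0 - 6) × (7.0 - 9)/(0 - 9) × (7.0 - 12)/(0 - 12) = 0.020576
L_1(7.0) = (7.0 - 0)/(3 - 0) × (7.0 - 6)/(3 - 6) × (7.0 - 9)/(3 - 9) × (7.0 - 12)/(3 - 12) = -0.144033
L_2(7.0) = (7.0 - 0)/(6 - 0) × (7.0 - 3)/(6 - 3) × (7.0 - 9)/(6 - 9) × (7.0 - 12)/(6 - 12) = 0.864198
L_3(7.0) = (7.0 - 0)/(9 - 0) × (7.0 - 3)/(9 - 3) × (7.0 - 6)/(9 - 6) × (7.0 - 12)/(9 - 12) = 0.288066
L_4(7.0) = (7.0 - 0)/(12 - 0) × (7.0 - 3)/(12 - 3) × (7.0 - 6)/(12 - 6) × (7.0 - 9)/(12 - 9) = -0.028807

P(7.0) = 12×L_0(7.0) + 13×L_1(7.0) + 24×L_2(7.0) + 5×L_3(7.0) + 21×L_4(7.0)
P(7.0) = 19.950617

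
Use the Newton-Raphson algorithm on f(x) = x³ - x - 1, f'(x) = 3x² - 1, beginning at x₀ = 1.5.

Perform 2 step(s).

f(x) = x³ - x - 1
f'(x) = 3x² - 1
x₀ = 1.5

Newton-Raphson formula: x_{n+1} = x_n - f(x_n)/f'(x_n)

Iteration 1:
  f(1.500000) = 0.875000
  f'(1.500000) = 5.750000
  x_1 = 1.500000 - 0.875000/5.750000 = 1.347826
Iteration 2:
  f(1.347826) = 0.100682
  f'(1.347826) = 4.449905
  x_2 = 1.347826 - 0.100682/4.449905 = 1.325200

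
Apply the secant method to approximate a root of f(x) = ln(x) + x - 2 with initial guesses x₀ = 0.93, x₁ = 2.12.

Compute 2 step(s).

f(x) = ln(x) + x - 2
x₀ = 0.93, x₁ = 2.12

Secant formula: x_{n+1} = x_n - f(x_n)(x_n - x_{n-1})/(f(x_n) - f(x_{n-1}))

Iteration 1:
  f(0.930000) = -1.142571
  f(2.120000) = 0.871416
  x_2 = 2.120000 - 0.871416×(2.120000 - 0.930000)/(0.871416 - (-1.142571))
       = 1.605108
Iteration 2:
  f(2.120000) = 0.871416
  f(1.605108) = 0.078299
  x_3 = 1.605108 - 0.078299×(1.605108 - 2.120000)/(0.078299 - 0.871416)
       = 1.554276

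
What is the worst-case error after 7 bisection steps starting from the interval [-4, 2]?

Bisection error bound: |error| ≤ (b-a)/2^n
|error| ≤ (2 - (-4))/2^7 = 6/2^7
|error| ≤ 0.0468750000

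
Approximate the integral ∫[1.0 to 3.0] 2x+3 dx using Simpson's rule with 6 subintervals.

f(x) = 2x+3
a = 1.0, b = 3.0, n = 6
h = (b - a)/n = 0.333333

Simpson's rule: (h/3)[f(x₀) + 4f(x₁) + 2f(x₂) + ... + f(xₙ)]

x_0 = 1.0000, f(x_0) = 5.000000, coefficient = 1
x_1 = 1.3333, f(x_1) = 5.666667, coefficient = 4
x_2 = 1.6667, f(x_2) = 6.333333, coefficient = 2
x_3 = 2.0000, f(x_3) = 7.000000, coefficient = 4
x_4 = 2.3333, f(x_4) = 7.666667, coefficient = 2
x_5 = 2.6667, f(x_5) = 8.333333, coefficient = 4
x_6 = 3.0000, f(x_6) = 9.000000, coefficient = 1

I ≈ (0.333333/3) × 126.000000 = 14.000000
Exact value: 14.000000
Error: 0.000000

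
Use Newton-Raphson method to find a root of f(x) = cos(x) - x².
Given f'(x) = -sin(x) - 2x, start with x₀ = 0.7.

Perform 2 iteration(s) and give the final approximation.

f(x) = cos(x) - x²
f'(x) = -sin(x) - 2x
x₀ = 0.7

Newton-Raphson formula: x_{n+1} = x_n - f(x_n)/f'(x_n)

Iteration 1:
  f(0.700000) = 0.274842
  f'(0.700000) = -2.044218
  x_1 = 0.700000 - 0.274842/(-2.044218) = 0.834449
Iteration 2:
  f(0.834449) = -0.024718
  f'(0.834449) = -2.409823
  x_2 = 0.834449 - (-0.024718)/(-2.409823) = 0.824191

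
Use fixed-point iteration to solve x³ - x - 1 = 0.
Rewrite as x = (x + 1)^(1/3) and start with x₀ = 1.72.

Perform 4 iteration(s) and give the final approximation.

Equation: x³ - x - 1 = 0
Fixed-point form: x = (x + 1)^(1/3)
x₀ = 1.72

x_1 = g(1.720000) = 1.395906
x_2 = g(1.395906) = 1.338104
x_3 = g(1.338104) = 1.327256
x_4 = g(1.327256) = 1.325200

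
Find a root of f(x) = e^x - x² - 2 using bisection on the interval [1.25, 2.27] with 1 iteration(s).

f(x) = e^x - x² - 2
Initial interval: [1.25, 2.27]

Iteration 1:
  c_1 = (1.250000 + 2.270000)/2 = 1.760000
  f(c_1) = f(1.760000) = 0.714837
  f(a) × f(c) < 0, new interval: [1.250000, 1.760000]

After 1 iteration(s), the approximation is c_1 = 1.760000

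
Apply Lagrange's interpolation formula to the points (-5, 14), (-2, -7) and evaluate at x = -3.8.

Lagrange interpolation formula:
P(x) = Σ yᵢ × Lᵢ(x)
where Lᵢ(x) = Π_{j≠i} (x - xⱼ)/(xᵢ - xⱼ)

L_0(-3.8) = (-3.8 - (-2))/(-5 - (-2)) = 0.600000
L_1(-3.8) = (-3.8 - (-5))/(-2 - (-5)) = 0.400000

P(-3.8) = 14×L_0(-3.8) + (-7)×L_1(-3.8)
P(-3.8) = 5.600000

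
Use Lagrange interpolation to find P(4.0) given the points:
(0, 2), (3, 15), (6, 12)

Lagrange interpolation formula:
P(x) = Σ yᵢ × Lᵢ(x)
where Lᵢ(x) = Π_{j≠i} (x - xⱼ)/(xᵢ - xⱼ)

L_0(4.0) = (4.0 - 3)/(0 - 3) × (4.0 - 6)/(0 - 6) = -0.111111
L_1(4.0) = (4.0 - 0)/(3 - 0) × (4.0 - 6)/(3 - 6) = 0.888889
L_2(4.0) = (4.0 - 0)/(6 - 0) × (4.0 - 3)/(6 - 3) = 0.222222

P(4.0) = 2×L_0(4.0) + 15×L_1(4.0) + 12×L_2(4.0)
P(4.0) = 15.777778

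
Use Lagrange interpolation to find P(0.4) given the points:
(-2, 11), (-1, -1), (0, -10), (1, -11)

Lagrange interpolation formula:
P(x) = Σ yᵢ × Lᵢ(x)
where Lᵢ(x) = Π_{j≠i} (x - xⱼ)/(xᵢ - xⱼ)

L_0(0.4) = (0.4 - (-1))/(-2 - (-1)) × (0.4 - 0)/(-2 - 0) × (0.4 - 1)/(-2 - 1) = 0.056000
L_1(0.4) = (0.4 - (-2))/(-1 - (-2)) × (0.4 - 0)/(-1 - 0) × (0.4 - 1)/(-1 - 1) = -0.288000
L_2(0.4) = (0.4 - (-2))/(0 - (-2)) × (0.4 - (-1))/(0 - (-1)) × (0.4 - 1)/(0 - 1) = 1.008000
L_3(0.4) = (0.4 - (-2))/(1 - (-2)) × (0.4 - (-1))/(1 - (-1)) × (0.4 - 0)/(1 - 0) = 0.224000

P(0.4) = 11×L_0(0.4) + (-1)×L_1(0.4) + (-10)×L_2(0.4) + (-11)×L_3(0.4)
P(0.4) = -11.640000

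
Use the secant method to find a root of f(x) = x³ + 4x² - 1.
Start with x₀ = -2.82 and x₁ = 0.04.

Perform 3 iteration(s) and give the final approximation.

f(x) = x³ + 4x² - 1
x₀ = -2.82, x₁ = 0.04

Secant formula: x_{n+1} = x_n - f(x_n)(x_n - x_{n-1})/(f(x_n) - f(x_{n-1}))

Iteration 1:
  f(-2.820000) = 8.383832
  f(0.040000) = -0.993536
  x_2 = 0.040000 - (-0.993536)×(0.040000 - (-2.820000))/(-0.993536 - 8.383832)
       = -0.263018
Iteration 2:
  f(0.040000) = -0.993536
  f(-0.263018) = -0.741481
  x_3 = -0.263018 - (-0.741481)×(-0.263018 - 0.040000)/(-0.741481 - (-0.993536))
       = -1.154420
Iteration 3:
  f(-0.263018) = -0.741481
  f(-1.154420) = 2.792261
  x_4 = -1.154420 - 2.792261×(-1.154420 - (-0.263018))/(2.792261 - (-0.741481))
       = -0.450060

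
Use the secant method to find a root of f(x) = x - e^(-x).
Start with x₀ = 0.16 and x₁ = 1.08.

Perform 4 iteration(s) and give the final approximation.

f(x) = x - e^(-x)
x₀ = 0.16, x₁ = 1.08

Secant formula: x_{n+1} = x_n - f(x_n)(x_n - x_{n-1})/(f(x_n) - f(x_{n-1}))

Iteration 1:
  f(0.160000) = -0.692144
  f(1.080000) = 0.740404
  x_2 = 1.080000 - 0.740404×(1.080000 - 0.160000)/(0.740404 - (-0.692144))
       = 0.604503
Iteration 2:
  f(1.080000) = 0.740404
  f(0.604503) = 0.058157
  x_3 = 0.604503 - 0.058157×(0.604503 - 1.080000)/(0.058157 - 0.740404)
       = 0.563970
Iteration 3:
  f(0.604503) = 0.058157
  f(0.563970) = -0.004976
  x_4 = 0.563970 - (-0.004976)×(0.563970 - 0.604503)/(-0.004976 - 0.058157)
       = 0.567165
Iteration 4:
  f(0.563970) = -0.004976
  f(0.567165) = 0.000033
  x_5 = 0.567165 - 0.000033×(0.567165 - 0.563970)/(0.000033 - (-0.004976))
       = 0.567143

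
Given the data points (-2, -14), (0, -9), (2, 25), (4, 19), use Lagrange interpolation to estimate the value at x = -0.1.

Lagrange interpolation formula:
P(x) = Σ yᵢ × Lᵢ(x)
where Lᵢ(x) = Π_{j≠i} (x - xⱼ)/(xᵢ - xⱼ)

L_0(-0.1) = (-0.1 - 0)/(-2 - 0) × (-0.1 - 2)/(-2 - 2) × (-0.1 - 4)/(-2 - 4) = 0.017937
L_1(-0.1) = (-0.1 - (-2))/(0 - (-2)) × (-0.1 - 2)/(0 - 2) × (-0.1 - 4)/(0 - 4) = 1.022437
L_2(-0.1) = (-0.1 - (-2))/(2 - (-2)) × (-0.1 - 0)/(2 - 0) × (-0.1 - 4)/(2 - 4) = -0.048687
L_3(-0.1) = (-0.1 - (-2))/(4 - (-2)) × (-0.1 - 0)/(4 - 0) × (-0.1 - 2)/(4 - 2) = 0.008313

P(-0.1) = (-14)×L_0(-0.1) + (-9)×L_1(-0.1) + 25×L_2(-0.1) + 19×L_3(-0.1)
P(-0.1) = -10.512313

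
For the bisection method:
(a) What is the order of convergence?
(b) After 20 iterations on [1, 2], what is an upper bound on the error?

(a) Bisection has linear (order 1) convergence; the error is halved each step.

(b) Error bound = (b-a)/2^n = (2 - 1)/2^{20}
    = 1/2^{20}

(a) 1 (linear); (b) error ≤ 9.54e-07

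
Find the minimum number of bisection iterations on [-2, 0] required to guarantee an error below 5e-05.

We need (b-a)/2^n ≤ 5e-05
(0 - (-2))/2^n ≤ 5e-05
2/2^n ≤ 5e-05
2^n ≥ 40000
n ≥ log₂(40000) = 15.29
n ≥ 16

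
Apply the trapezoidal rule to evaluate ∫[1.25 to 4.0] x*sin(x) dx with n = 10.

f(x) = x*sin(x)
a = 1.25, b = 4.0, n = 10
h = (b - a)/n = 0.275000

Trapezoidal rule: (h/2)[f(x₀) + 2f(x₁) + 2f(x₂) + ... + f(xₙ)]

x_0 = 1.2500, f(x_0) = 1.186231, coefficient = 1
x_1 = 1.5250, f(x_1) = 1.523401, coefficient = 2
x_2 = 1.8000, f(x_2) = 1.752926, coefficient = 2
x_3 = 2.0750, f(x_3) = 1.816786, coefficient = 2
x_4 = 2.3500, f(x_4) = 1.671962, coefficient = 2
x_5 = 2.6250, f(x_5) = 1.296541, coefficient = 2
x_6 = 2.9000, f(x_6) = 0.693823, coefficient = 2
x_7 = 3.1750, f(x_7) = -0.106049, coefficient = 2
x_8 = 3.4500, f(x_8) = -1.047218, coefficient = 2
x_9 = 3.7250, f(x_9) = -2.051994, coefficient = 2
x_10 = 4.0000, f(x_10) = -3.027210, coefficient = 1

I ≈ (0.275000/2) × 9.259377 = 1.273164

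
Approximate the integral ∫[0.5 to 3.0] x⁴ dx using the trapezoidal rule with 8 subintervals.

f(x) = x⁴
a = 0.5, b = 3.0, n = 8
h = (b - a)/n = 0.312500

Trapezoidal rule: (h/2)[f(x₀) + 2f(x₁) + 2f(x₂) + ... + f(xₙ)]

x_0 = 0.5000, f(x_0) = 0.062500, coefficient = 1
x_1 = 0.8125, f(x_1) = 0.435806, coefficient = 2
x_2 = 1.1250, f(x_2) = 1.601807, coefficient = 2
x_3 = 1.4375, f(x_3) = 4.270035, coefficient = 2
x_4 = 1.7500, f(x_4) = 9.378906, coefficient = 2
x_5 = 2.0625, f(x_5) = 18.095718, coefficient = 2
x_6 = 2.3750, f(x_6) = 31.816650, coefficient = 2
x_7 = 2.6875, f(x_7) = 52.166763, coefficient = 2
x_8 = 3.0000, f(x_8) = 81.000000, coefficient = 1

I ≈ (0.312500/2) × 316.593872 = 49.467793
Exact value: 48.593750
Error: 0.874043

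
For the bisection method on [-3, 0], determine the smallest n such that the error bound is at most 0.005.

We need (b-a)/2^n ≤ 0.005
(0 - (-3))/2^n ≤ 0.005
3/2^n ≤ 0.005
2^n ≥ 600
n ≥ log₂(600) = 9.23
n ≥ 10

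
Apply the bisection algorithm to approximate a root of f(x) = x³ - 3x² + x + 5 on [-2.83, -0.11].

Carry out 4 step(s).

f(x) = x³ - 3x² + x + 5
Initial interval: [-2.83, -0.11]

Iteration 1:
  c_1 = (-2.830000 + (-0.110000))/2 = -1.470000
  f(c_1) = f(-1.470000) = -6.129223
  f(a) × f(c) ≥ 0, new interval: [-1.470000, -0.110000]
Iteration 2:
  c_2 = (-1.470000 + (-0.110000))/2 = -0.790000
  f(c_2) = f(-0.790000) = 1.844661
  f(a) × f(c) < 0, new interval: [-1.470000, -0.790000]
Iteration 3:
  c_3 = (-1.470000 + (-0.790000))/2 = -1.130000
  f(c_3) = f(-1.130000) = -1.403597
  f(a) × f(c) ≥ 0, new interval: [-1.130000, -0.790000]
Iteration 4:
  c_4 = (-1.130000 + (-0.790000))/2 = -0.960000
  f(c_4) = f(-0.960000) = 0.390464
  f(a) × f(c) < 0, new interval: [-1.130000, -0.960000]

After 4 iteration(s), the approximation is c_4 = -0.960000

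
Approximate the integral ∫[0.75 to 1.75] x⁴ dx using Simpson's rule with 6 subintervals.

f(x) = x⁴
a = 0.75, b = 1.75, n = 6
h = (b - a)/n = 0.166667

Simpson's rule: (h/3)[f(x₀) + 4f(x₁) + 2f(x₂) + ... + f(xₙ)]

x_0 = 0.7500, f(x_0) = 0.316406, coefficient = 1
x_1 = 0.9167, f(x_1) = 0.706067, coefficient = 4
x_2 = 1.0833, f(x_2) = 1.377363, coefficient = 2
x_3 = 1.2500, f(x_3) = 2.441406, coefficient = 4
x_4 = 1.4167, f(x_4) = 4.027826, coefficient = 2
x_5 = 1.5833, f(x_5) = 6.284770, coefficient = 4
x_6 = 1.7500, f(x_6) = 9.378906, coefficient = 1

I ≈ (0.166667/3) × 58.234664 = 3.235259
Exact value: 3.235156
Error: 0.000103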